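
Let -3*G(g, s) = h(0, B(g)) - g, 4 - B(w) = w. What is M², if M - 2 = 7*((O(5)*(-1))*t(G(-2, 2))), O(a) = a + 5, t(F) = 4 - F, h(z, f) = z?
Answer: 948676/9 ≈ 1.0541e+5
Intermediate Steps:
B(w) = 4 - w
G(g, s) = g/3 (G(g, s) = -(0 - g)/3 = -(-1)*g/3 = g/3)
O(a) = 5 + a
M = -974/3 (M = 2 + 7*(((5 + 5)*(-1))*(4 - (-2)/3)) = 2 + 7*((10*(-1))*(4 - 1*(-⅔))) = 2 + 7*(-10*(4 + ⅔)) = 2 + 7*(-10*14/3) = 2 + 7*(-140/3) = 2 - 980/3 = -974/3 ≈ -324.67)
M² = (-974/3)² = 948676/9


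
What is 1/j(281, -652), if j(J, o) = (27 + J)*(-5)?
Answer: -1/1540 ≈ -0.00064935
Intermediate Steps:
j(J, o) = -135 - 5*J
1/j(281, -652) = 1/(-135 - 5*281) = 1/(-135 - 1405) = 1/(-1540) = -1/1540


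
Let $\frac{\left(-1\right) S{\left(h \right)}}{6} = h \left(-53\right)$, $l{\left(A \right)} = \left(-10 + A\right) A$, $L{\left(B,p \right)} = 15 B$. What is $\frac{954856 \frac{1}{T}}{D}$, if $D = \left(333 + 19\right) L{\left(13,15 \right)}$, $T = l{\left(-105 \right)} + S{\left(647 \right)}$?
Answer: $\frac{7021}{109935540} \approx 6.3865 \cdot 10^{-5}$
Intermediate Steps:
$l{\left(A \right)} = A \left(-10 + A\right)$
$S{\left(h \right)} = 318 h$ ($S{\left(h \right)} = - 6 h \left(-53\right) = - 6 \left(- 53 h\right) = 318 h$)
$T = 217821$ ($T = - 105 \left(-10 - 105\right) + 318 \cdot 647 = \left(-105\right) \left(-115\right) + 205746 = 12075 + 205746 = 217821$)
$D = 68640$ ($D = \left(333 + 19\right) 15 \cdot 13 = 352 \cdot 195 = 68640$)
$\frac{954856 \frac{1}{T}}{D} = \frac{954856 \cdot \frac{1}{217821}}{68640} = 954856 \cdot \frac{1}{217821} \cdot \frac{1}{68640} = \frac{56168}{12813} \cdot \frac{1}{68640} = \frac{7021}{109935540}$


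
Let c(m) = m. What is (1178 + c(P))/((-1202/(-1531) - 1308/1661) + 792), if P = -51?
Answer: 2865950857/2014042846 ≈ 1.4230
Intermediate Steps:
(1178 + c(P))/((-1202/(-1531) - 1308/1661) + 792) = (1178 - 51)/((-1202/(-1531) - 1308/1661) + 792) = 1127/((-1202*(-1/1531) - 1308*1/1661) + 792) = 1127/((1202/1531 - 1308/1661) + 792) = 1127/(-6026/2542991 + 792) = 1127/(2014042846/2542991) = 1127*(2542991/2014042846) = 2865950857/2014042846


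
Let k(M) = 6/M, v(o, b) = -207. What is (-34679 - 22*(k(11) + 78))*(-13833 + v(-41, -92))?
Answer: 511154280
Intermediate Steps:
(-34679 - 22*(k(11) + 78))*(-13833 + v(-41, -92)) = (-34679 - 22*(6/11 + 78))*(-13833 - 207) = (-34679 - 22*(6*(1/11) + 78))*(-14040) = (-34679 - 22*(6/11 + 78))*(-14040) = (-34679 - 22*864/11)*(-14040) = (-34679 - 1728)*(-14040) = -36407*(-14040) = 511154280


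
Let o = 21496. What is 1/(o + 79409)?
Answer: 1/100905 ≈ 9.9103e-6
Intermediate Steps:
1/(o + 79409) = 1/(21496 + 79409) = 1/100905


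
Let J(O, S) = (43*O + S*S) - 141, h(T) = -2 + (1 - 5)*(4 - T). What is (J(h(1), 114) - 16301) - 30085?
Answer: -34133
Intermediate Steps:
h(T) = -18 + 4*T (h(T) = -2 - 4*(4 - T) = -2 + (-16 + 4*T) = -18 + 4*T)
J(O, S) = -141 + S**2 + 43*O (J(O, S) = (43*O + S**2) - 141 = (S**2 + 43*O) - 141 = -141 + S**2 + 43*O)
(J(h(1), 114) - 16301) - 30085 = ((-141 + 114**2 + 43*(-18 + 4*1)) - 16301) - 30085 = ((-141 + 12996 + 43*(-18 + 4)) - 16301) - 30085 = ((-141 + 12996 + 43*(-14)) - 16301) - 30085 = ((-141 + 12996 - 602) - 16301) - 30085 = (12253 - 16301) - 30085 = -4048 - 30085 = -34133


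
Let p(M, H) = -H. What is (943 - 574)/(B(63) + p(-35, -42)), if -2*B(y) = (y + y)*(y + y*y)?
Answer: -123/84658 ≈ -0.0014529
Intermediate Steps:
B(y) = -y*(y + y²) (B(y) = -(y + y)*(y + y*y)/2 = -2*y*(y + y²)/2 = -y*(y + y²))
(943 - 574)/(B(63) + p(-35, -42)) = (943 - 574)/(63²*(-1 - 1*63) - 1*(-42)) = 369/(3969*(-1 - 63) + 42) = 369/(3969*(-64) + 42) = 369/(-254016 + 42) = 369/(-253974) = 369*(-1/253974) = -123/84658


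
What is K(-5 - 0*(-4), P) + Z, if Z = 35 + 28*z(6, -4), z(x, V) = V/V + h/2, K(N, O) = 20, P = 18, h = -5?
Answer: 13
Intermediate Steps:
z(x, V) = -3/2 (z(x, V) = V/V - 5/2 = 1 - 5*½ = 1 - 5/2 = -3/2)
Z = -7 (Z = 35 + 28*(-3/2) = 35 - 42 = -7)
K(-5 - 0*(-4), P) + Z = 20 - 7 = 13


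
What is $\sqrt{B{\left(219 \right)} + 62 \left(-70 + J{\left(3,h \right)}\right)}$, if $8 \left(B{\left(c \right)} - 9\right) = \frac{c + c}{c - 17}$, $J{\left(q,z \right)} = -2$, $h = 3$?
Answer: $\frac{i \sqrt{727083042}}{404} \approx 66.744 i$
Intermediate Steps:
$B{\left(c \right)} = 9 + \frac{c}{4 \left(-17 + c\right)}$ ($B{\left(c \right)} = 9 + \frac{\left(c + c\right) \frac{1}{c - 17}}{8} = 9 + \frac{2 c \frac{1}{-17 + c}}{8} = 9 + \frac{c}{4 \left(-17 + c\right)}$)
$\sqrt{B{\left(219 \right)} + 62 \left(-70 + J{\left(3,h \right)}\right)} = \sqrt{\frac{-612 + 37 \cdot 219}{4 \left(-17 + 219\right)} + 62 \left(-70 - 2\right)} = \sqrt{\frac{-612 + 8103}{4 \cdot 202} + 62 \left(-72\right)} = \sqrt{\frac{1}{4} \cdot \frac{1}{202} \cdot 7491 - 4464} = \sqrt{\frac{7491}{808} - 4464} = \sqrt{- \frac{3599421}{808}} = \frac{i \sqrt{727083042}}{404}$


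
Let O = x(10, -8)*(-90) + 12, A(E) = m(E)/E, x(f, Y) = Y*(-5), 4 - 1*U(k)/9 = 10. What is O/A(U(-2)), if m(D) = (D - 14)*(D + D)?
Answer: 897/34 ≈ 26.382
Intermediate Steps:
U(k) = -54 (U(k) = 36 - 9*10 = 36 - 90 = -54)
x(f, Y) = -5*Y
m(D) = 2*D*(-14 + D) (m(D) = (-14 + D)*(2*D) = 2*D*(-14 + D))
A(E) = -28 + 2*E (A(E) = (2*E*(-14 + E))/E = -28 + 2*E)
O = -3588 (O = -5*(-8)*(-90) + 12 = 40*(-90) + 12 = -3600 + 12 = -3588)
O/A(U(-2)) = -3588/(-28 + 2*(-54)) = -3588/(-28 - 108) = -3588/(-136) = -3588*(-1/136) = 897/34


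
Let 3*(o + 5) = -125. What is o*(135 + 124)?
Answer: -36260/3 ≈ -12087.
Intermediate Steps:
o = -140/3 (o = -5 + (⅓)*(-125) = -5 - 125/3 = -140/3 ≈ -46.667)
o*(135 + 124) = -140*(135 + 124)/3 = -140/3*259 = -36260/3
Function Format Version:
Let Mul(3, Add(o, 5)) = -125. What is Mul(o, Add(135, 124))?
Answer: Rational(-36260, 3) ≈ -12087.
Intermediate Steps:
o = Rational(-140, 3) (o = Add(-5, Mul(Rational(1, 3), -125)) = Add(-5, Rational(-125, 3)) = Rational(-140, 3) ≈ -46.667)
Mul(o, Add(135, 124)) = Mul(Rational(-140, 3), Add(135, 124)) = Mul(Rational(-140, 3), 259) = Rational(-36260, 3)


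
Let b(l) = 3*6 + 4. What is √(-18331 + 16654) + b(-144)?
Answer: 22 + I*√1677 ≈ 22.0 + 40.951*I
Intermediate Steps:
b(l) = 22 (b(l) = 18 + 4 = 22)
√(-18331 + 16654) + b(-144) = √(-18331 + 16654) + 22 = √(-1677) + 22 = I*√1677 + 22 = 22 + I*√1677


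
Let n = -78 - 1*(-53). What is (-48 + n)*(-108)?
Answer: 7884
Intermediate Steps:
n = -25 (n = -78 + 53 = -25)
(-48 + n)*(-108) = (-48 - 25)*(-108) = -73*(-108) = 7884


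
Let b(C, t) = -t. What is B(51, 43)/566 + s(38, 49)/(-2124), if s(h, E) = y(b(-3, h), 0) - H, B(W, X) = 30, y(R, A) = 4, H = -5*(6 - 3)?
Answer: 26483/601092 ≈ 0.044058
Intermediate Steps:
H = -15 (H = -5*3 = -15)
s(h, E) = 19 (s(h, E) = 4 - 1*(-15) = 4 + 15 = 19)
B(51, 43)/566 + s(38, 49)/(-2124) = 30/566 + 19/(-2124) = 30*(1/566) + 19*(-1/2124) = 15/283 - 19/2124 = 26483/601092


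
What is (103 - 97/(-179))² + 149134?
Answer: 5121911650/32041 ≈ 1.5986e+5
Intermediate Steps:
(103 - 97/(-179))² + 149134 = (103 - 97*(-1/179))² + 149134 = (103 + 97/179)² + 149134 = (18534/179)² + 149134 = 343509156/32041 + 149134 = 5121911650/32041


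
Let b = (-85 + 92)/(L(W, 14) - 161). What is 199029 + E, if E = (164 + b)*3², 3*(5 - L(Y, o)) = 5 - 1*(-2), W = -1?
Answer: 95239686/475 ≈ 2.0050e+5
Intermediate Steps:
L(Y, o) = 8/3 (L(Y, o) = 5 - (5 - 1*(-2))/3 = 5 - (5 + 2)/3 = 5 - ⅓*7 = 5 - 7/3 = 8/3)
b = -21/475 (b = (-85 + 92)/(8/3 - 161) = 7/(-475/3) = 7*(-3/475) = -21/475 ≈ -0.044211)
E = 700911/475 (E = (164 - 21/475)*3² = (77879/475)*9 = 700911/475 ≈ 1475.6)
199029 + E = 199029 + 700911/475 = 95239686/475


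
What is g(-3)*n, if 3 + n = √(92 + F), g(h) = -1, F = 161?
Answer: 3 - √253 ≈ -12.906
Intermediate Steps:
n = -3 + √253 (n = -3 + √(92 + 161) = -3 + √253 ≈ 12.906)
g(-3)*n = -(-3 + √253) = 3 - √253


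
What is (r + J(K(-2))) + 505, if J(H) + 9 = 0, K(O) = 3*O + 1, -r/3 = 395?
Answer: -689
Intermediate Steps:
r = -1185 (r = -3*395 = -1185)
K(O) = 1 + 3*O
J(H) = -9 (J(H) = -9 + 0 = -9)
(r + J(K(-2))) + 505 = (-1185 - 9) + 505 = -1194 + 505 = -689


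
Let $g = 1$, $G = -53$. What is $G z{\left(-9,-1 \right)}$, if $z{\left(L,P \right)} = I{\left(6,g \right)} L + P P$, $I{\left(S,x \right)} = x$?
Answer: $424$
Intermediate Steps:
$z{\left(L,P \right)} = L + P^{2}$ ($z{\left(L,P \right)} = 1 L + P P = L + P^{2}$)
$G z{\left(-9,-1 \right)} = - 53 \left(-9 + \left(-1\right)^{2}\right) = - 53 \left(-9 + 1\right) = \left(-53\right) \left(-8\right) = 424$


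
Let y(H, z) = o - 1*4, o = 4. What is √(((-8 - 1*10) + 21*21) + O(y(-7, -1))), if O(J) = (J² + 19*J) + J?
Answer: 3*√47 ≈ 20.567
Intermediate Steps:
y(H, z) = 0 (y(H, z) = 4 - 1*4 = 4 - 4 = 0)
O(J) = J² + 20*J
√(((-8 - 1*10) + 21*21) + O(y(-7, -1))) = √(((-8 - 1*10) + 21*21) + 0*(20 + 0)) = √(((-8 - 10) + 441) + 0*20) = √((-18 + 441) + 0) = √(423 + 0) = √423 = 3*√47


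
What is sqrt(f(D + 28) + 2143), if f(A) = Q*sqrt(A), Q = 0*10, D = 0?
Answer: sqrt(2143) ≈ 46.293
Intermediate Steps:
Q = 0
f(A) = 0 (f(A) = 0*sqrt(A) = 0)
sqrt(f(D + 28) + 2143) = sqrt(0 + 2143) = sqrt(2143)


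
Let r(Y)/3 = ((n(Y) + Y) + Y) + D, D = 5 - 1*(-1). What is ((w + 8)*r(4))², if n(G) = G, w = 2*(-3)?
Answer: 11664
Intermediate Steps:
w = -6
D = 6 (D = 5 + 1 = 6)
r(Y) = 18 + 9*Y (r(Y) = 3*(((Y + Y) + Y) + 6) = 3*((2*Y + Y) + 6) = 3*(3*Y + 6) = 3*(6 + 3*Y) = 18 + 9*Y)
((w + 8)*r(4))² = ((-6 + 8)*(18 + 9*4))² = (2*(18 + 36))² = (2*54)² = 108² = 11664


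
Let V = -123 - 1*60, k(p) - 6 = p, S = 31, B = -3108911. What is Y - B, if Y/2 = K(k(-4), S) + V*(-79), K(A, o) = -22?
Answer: 3137781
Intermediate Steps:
k(p) = 6 + p
V = -183 (V = -123 - 60 = -183)
Y = 28870 (Y = 2*(-22 - 183*(-79)) = 2*(-22 + 14457) = 2*14435 = 28870)
Y - B = 28870 - 1*(-3108911) = 28870 + 3108911 = 3137781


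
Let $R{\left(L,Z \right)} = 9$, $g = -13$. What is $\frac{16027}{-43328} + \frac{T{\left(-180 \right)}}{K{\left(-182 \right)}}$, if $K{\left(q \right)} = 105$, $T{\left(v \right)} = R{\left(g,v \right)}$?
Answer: $- \frac{430961}{1516480} \approx -0.28418$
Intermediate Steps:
$T{\left(v \right)} = 9$
$\frac{16027}{-43328} + \frac{T{\left(-180 \right)}}{K{\left(-182 \right)}} = \frac{16027}{-43328} + \frac{9}{105} = 16027 \left(- \frac{1}{43328}\right) + 9 \cdot \frac{1}{105} = - \frac{16027}{43328} + \frac{3}{35} = - \frac{430961}{1516480}$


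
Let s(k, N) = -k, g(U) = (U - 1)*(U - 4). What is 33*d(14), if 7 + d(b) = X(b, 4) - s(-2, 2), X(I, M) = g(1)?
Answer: -297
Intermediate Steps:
g(U) = (-1 + U)*(-4 + U)
X(I, M) = 0 (X(I, M) = 4 + 1² - 5*1 = 4 + 1 - 5 = 0)
d(b) = -9 (d(b) = -7 + (0 - (-1)*(-2)) = -7 + (0 - 1*2) = -7 + (0 - 2) = -7 - 2 = -9)
33*d(14) = 33*(-9) = -297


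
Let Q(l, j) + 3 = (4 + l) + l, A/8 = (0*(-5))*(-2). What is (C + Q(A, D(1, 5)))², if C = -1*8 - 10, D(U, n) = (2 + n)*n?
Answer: 289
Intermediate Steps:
A = 0 (A = 8*((0*(-5))*(-2)) = 8*(0*(-2)) = 8*0 = 0)
D(U, n) = n*(2 + n)
C = -18 (C = -8 - 10 = -18)
Q(l, j) = 1 + 2*l (Q(l, j) = -3 + ((4 + l) + l) = -3 + (4 + 2*l) = 1 + 2*l)
(C + Q(A, D(1, 5)))² = (-18 + (1 + 2*0))² = (-18 + (1 + 0))² = (-18 + 1)² = (-17)² = 289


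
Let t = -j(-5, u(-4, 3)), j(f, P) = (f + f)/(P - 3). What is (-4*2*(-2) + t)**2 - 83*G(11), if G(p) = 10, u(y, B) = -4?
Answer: -30266/49 ≈ -617.67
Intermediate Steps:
j(f, P) = 2*f/(-3 + P) (j(f, P) = (2*f)/(-3 + P) = 2*f/(-3 + P))
t = -10/7 (t = -2*(-5)/(-3 - 4) = -2*(-5)/(-7) = -2*(-5)*(-1)/7 = -1*10/7 = -10/7 ≈ -1.4286)
(-4*2*(-2) + t)**2 - 83*G(11) = (-4*2*(-2) - 10/7)**2 - 83*10 = (-8*(-2) - 10/7)**2 - 830 = (16 - 10/7)**2 - 830 = (102/7)**2 - 830 = 10404/49 - 830 = -30266/49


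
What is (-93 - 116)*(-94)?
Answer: 19646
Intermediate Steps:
(-93 - 116)*(-94) = -209*(-94) = 19646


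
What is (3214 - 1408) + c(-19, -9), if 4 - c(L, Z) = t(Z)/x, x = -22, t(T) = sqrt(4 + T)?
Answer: 1810 + I*sqrt(5)/22 ≈ 1810.0 + 0.10164*I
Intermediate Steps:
c(L, Z) = 4 + sqrt(4 + Z)/22 (c(L, Z) = 4 - sqrt(4 + Z)/(-22) = 4 - sqrt(4 + Z)*(-1)/22 = 4 - (-1)*sqrt(4 + Z)/22 = 4 + sqrt(4 + Z)/22)
(3214 - 1408) + c(-19, -9) = (3214 - 1408) + (4 + sqrt(4 - 9)/22) = 1806 + (4 + sqrt(-5)/22) = 1806 + (4 + (I*sqrt(5))/22) = 1806 + (4 + I*sqrt(5)/22) = 1810 + I*sqrt(5)/22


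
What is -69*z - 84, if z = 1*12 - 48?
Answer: 2400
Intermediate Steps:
z = -36 (z = 12 - 48 = -36)
-69*z - 84 = -69*(-36) - 84 = 2484 - 84 = 2400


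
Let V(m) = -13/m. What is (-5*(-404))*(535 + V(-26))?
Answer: 1081710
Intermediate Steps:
(-5*(-404))*(535 + V(-26)) = (-5*(-404))*(535 - 13/(-26)) = 2020*(535 - 13*(-1/26)) = 2020*(535 + ½) = 2020*(1071/2) = 1081710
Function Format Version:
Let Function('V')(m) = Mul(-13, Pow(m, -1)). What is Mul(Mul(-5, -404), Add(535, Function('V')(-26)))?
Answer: 1081710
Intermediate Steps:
Mul(Mul(-5, -404), Add(535, Function('V')(-26))) = Mul(Mul(-5, -404), Add(535, Mul(-13, Pow(-26, -1)))) = Mul(2020, Add(535, Mul(-13, Rational(-1, 26)))) = Mul(2020, Add(535, Rational(1, 2))) = Mul(2020, Rational(1071, 2)) = 1081710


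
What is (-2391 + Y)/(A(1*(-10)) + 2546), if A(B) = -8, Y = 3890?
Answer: 1499/2538 ≈ 0.59062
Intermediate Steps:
(-2391 + Y)/(A(1*(-10)) + 2546) = (-2391 + 3890)/(-8 + 2546) = 1499/2538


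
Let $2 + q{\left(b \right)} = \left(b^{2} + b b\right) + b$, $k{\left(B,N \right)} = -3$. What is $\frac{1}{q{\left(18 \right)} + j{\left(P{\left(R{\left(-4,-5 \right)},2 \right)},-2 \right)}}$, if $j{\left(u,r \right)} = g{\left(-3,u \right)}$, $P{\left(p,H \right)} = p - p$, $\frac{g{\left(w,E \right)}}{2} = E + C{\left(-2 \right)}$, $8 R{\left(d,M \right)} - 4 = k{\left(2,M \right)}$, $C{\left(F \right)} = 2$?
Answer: $\frac{1}{668} \approx 0.001497$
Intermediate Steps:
$R{\left(d,M \right)} = \frac{1}{8}$ ($R{\left(d,M \right)} = \frac{1}{2} + \frac{1}{8} \left(-3\right) = \frac{1}{2} - \frac{3}{8} = \frac{1}{8}$)
$g{\left(w,E \right)} = 4 + 2 E$ ($g{\left(w,E \right)} = 2 \left(E + 2\right) = 2 \left(2 + E\right) = 4 + 2 E$)
$P{\left(p,H \right)} = 0$
$j{\left(u,r \right)} = 4 + 2 u$
$q{\left(b \right)} = -2 + b + 2 b^{2}$ ($q{\left(b \right)} = -2 + \left(\left(b^{2} + b b\right) + b\right) = -2 + \left(\left(b^{2} + b^{2}\right) + b\right) = -2 + \left(2 b^{2} + b\right) = -2 + \left(b + 2 b^{2}\right) = -2 + b + 2 b^{2}$)
$\frac{1}{q{\left(18 \right)} + j{\left(P{\left(R{\left(-4,-5 \right)},2 \right)},-2 \right)}} = \frac{1}{\left(-2 + 18 + 2 \cdot 18^{2}\right) + \left(4 + 2 \cdot 0\right)} = \frac{1}{\left(-2 + 18 + 2 \cdot 324\right) + \left(4 + 0\right)} = \frac{1}{\left(-2 + 18 + 648\right) + 4} = \frac{1}{664 + 4} = \frac{1}{668}$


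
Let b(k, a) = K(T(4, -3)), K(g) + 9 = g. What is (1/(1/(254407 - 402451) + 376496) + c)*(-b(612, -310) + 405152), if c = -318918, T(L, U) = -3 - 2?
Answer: -7202167259852364238020/55737973823 ≈ -1.2921e+11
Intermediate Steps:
T(L, U) = -5
K(g) = -9 + g
b(k, a) = -14 (b(k, a) = -9 - 5 = -14)
(1/(1/(254407 - 402451) + 376496) + c)*(-b(612, -310) + 405152) = (1/(1/(254407 - 402451) + 376496) - 318918)*(-1*(-14) + 405152) = (1/(1/(-148044) + 376496) - 318918)*(14 + 405152) = (1/(-1/148044 + 376496) - 318918)*405166 = (1/(55737973823/148044) - 318918)*405166 = (148044/55737973823 - 318918)*405166 = -17775843135535470/55737973823*405166 = -7202167259852364238020/55737973823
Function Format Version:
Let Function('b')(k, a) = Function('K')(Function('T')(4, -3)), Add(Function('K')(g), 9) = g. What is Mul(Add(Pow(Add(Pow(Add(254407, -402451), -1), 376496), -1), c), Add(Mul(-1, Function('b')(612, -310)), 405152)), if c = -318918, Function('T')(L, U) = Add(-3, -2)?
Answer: Rational(-7202167259852364238020, 55737973823) ≈ -1.2921e+11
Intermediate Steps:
Function('T')(L, U) = -5
Function('K')(g) = Add(-9, g)
Function('b')(k, a) = -14 (Function('b')(k, a) = Add(-9, -5) = -14)
Mul(Add(Pow(Add(Pow(Add(254407, -402451), -1), 376496), -1), c), Add(Mul(-1, Function('b')(612, -310)), 405152)) = Mul(Add(Pow(Add(Pow(Add(254407, -402451), -1), 376496), -1), -318918), Add(Mul(-1, -14), 405152)) = Mul(Add(Pow(Add(Pow(-148044, -1), 376496), -1), -318918), Add(14, 405152)) = Mul(Add(Pow(Add(Rational(-1, 148044), 376496), -1), -318918), 405166) = Mul(Add(Pow(Rational(55737973823, 148044), -1), -318918), 405166) = Mul(Add(Rational(148044, 55737973823), -318918), 405166) = Mul(Rational(-17775843135535470, 55737973823), 405166) = Rational(-7202167259852364238020, 55737973823)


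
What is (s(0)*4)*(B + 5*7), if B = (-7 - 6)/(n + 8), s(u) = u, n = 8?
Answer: 0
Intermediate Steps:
B = -13/16 (B = (-7 - 6)/(8 + 8) = -13/16 ≈ -0.81250)
(s(0)*4)*(B + 5*7) = (0*4)*(-13/16 + 5*7) = 0*(-13/16 + 35) = 0*(547/16) = 0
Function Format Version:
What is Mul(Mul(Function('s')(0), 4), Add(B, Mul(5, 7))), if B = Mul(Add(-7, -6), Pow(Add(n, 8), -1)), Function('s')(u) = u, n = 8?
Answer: 0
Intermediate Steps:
B = Rational(-13, 16) (B = Mul(Add(-7, -6), Pow(Add(8, 8), -1)) = Mul(-13, Pow(16, -1)) = Mul(-13, Rational(1, 16)) = Rational(-13, 16) ≈ -0.81250)
Mul(Mul(Function('s')(0), 4), Add(B, Mul(5, 7))) = Mul(Mul(0, 4), Add(Rational(-13, 16), Mul(5, 7))) = Mul(0, Add(Rational(-13, 16), 35)) = Mul(0, Rational(547, 16)) = 0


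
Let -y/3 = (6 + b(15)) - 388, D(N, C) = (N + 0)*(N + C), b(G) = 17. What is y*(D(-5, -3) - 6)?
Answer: 37230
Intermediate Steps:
D(N, C) = N*(C + N)
y = 1095 (y = -3*((6 + 17) - 388) = -3*(23 - 388) = -3*(-365) = 1095)
y*(D(-5, -3) - 6) = 1095*(-5*(-3 - 5) - 6) = 1095*(-5*(-8) - 6) = 1095*(40 - 6) = 1095*34 = 37230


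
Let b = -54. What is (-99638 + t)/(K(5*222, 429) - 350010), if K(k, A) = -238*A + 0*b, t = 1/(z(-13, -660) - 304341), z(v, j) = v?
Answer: 10108407951/45867365216 ≈ 0.22038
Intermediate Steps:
t = -1/304354 (t = 1/(-13 - 304341) = 1/(-304354) = -1/304354 ≈ -3.2856e-6)
K(k, A) = -238*A (K(k, A) = -238*A + 0*(-54) = -238*A + 0 = -238*A)
(-99638 + t)/(K(5*222, 429) - 350010) = (-99638 - 1/304354)/(-238*429 - 350010) = -30325223853/(304354*(-102102 - 350010)) = -30325223853/304354/(-452112) = -30325223853/304354*(-1/452112) = 10108407951/45867365216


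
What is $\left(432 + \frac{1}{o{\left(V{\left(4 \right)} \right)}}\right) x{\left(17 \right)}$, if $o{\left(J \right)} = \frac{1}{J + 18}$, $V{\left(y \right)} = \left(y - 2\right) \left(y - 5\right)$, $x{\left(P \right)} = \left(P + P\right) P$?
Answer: $258944$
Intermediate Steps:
$x{\left(P \right)} = 2 P^{2}$ ($x{\left(P \right)} = 2 P P = 2 P^{2}$)
$V{\left(y \right)} = \left(-5 + y\right) \left(-2 + y\right)$ ($V{\left(y \right)} = \left(-2 + y\right) \left(-5 + y\right) = \left(-5 + y\right) \left(-2 + y\right)$)
$o{\left(J \right)} = \frac{1}{18 + J}$
$\left(432 + \frac{1}{o{\left(V{\left(4 \right)} \right)}}\right) x{\left(17 \right)} = \left(432 + \frac{1}{\frac{1}{18 + \left(10 + 4^{2} - 28\right)}}\right) 2 \cdot 17^{2} = \left(432 + \frac{1}{\frac{1}{18 + \left(10 + 16 - 28\right)}}\right) 2 \cdot 289 = \left(432 + \frac{1}{\frac{1}{18 - 2}}\right) 578 = \left(432 + \frac{1}{\frac{1}{16}}\right) 578 = \left(432 + 16\right) 578 = 448 \cdot 578 = 258944$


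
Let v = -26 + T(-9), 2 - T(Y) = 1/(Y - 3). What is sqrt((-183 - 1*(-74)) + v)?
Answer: I*sqrt(4785)/6 ≈ 11.529*I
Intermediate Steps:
T(Y) = 2 - 1/(-3 + Y) (T(Y) = 2 - 1/(Y - 3) = 2 - 1/(-3 + Y))
v = -287/12 (v = -26 + (-7 + 2*(-9))/(-3 - 9) = -26 + (-7 - 18)/(-12) = -26 - 1/12*(-25) = -26 + 25/12 = -287/12 ≈ -23.917)
sqrt((-183 - 1*(-74)) + v) = sqrt((-183 - 1*(-74)) - 287/12) = sqrt((-183 + 74) - 287/12) = sqrt(-109 - 287/12) = sqrt(-1595/12) = I*sqrt(4785)/6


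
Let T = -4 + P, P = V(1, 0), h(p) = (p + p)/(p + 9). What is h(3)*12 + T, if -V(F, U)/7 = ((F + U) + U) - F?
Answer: 2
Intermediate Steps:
V(F, U) = -14*U (V(F, U) = -7*(((F + U) + U) - F) = -7*((F + 2*U) - F) = -14*U)
h(p) = 2*p/(9 + p) (h(p) = (2*p)/(9 + p) = 2*p/(9 + p))
P = 0 (P = -14*0 = 0)
T = -4 (T = -4 + 0 = -4)
h(3)*12 + T = (2*3/(9 + 3))*12 - 4 = (2*3/12)*12 - 4 = (2*3*(1/12))*12 - 4 = (1/2)*12 - 4 = 6 - 4 = 2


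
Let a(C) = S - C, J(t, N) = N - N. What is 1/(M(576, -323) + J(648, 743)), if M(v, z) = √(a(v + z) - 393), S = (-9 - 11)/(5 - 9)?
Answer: -I*√641/641 ≈ -0.039498*I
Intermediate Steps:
J(t, N) = 0
S = 5 (S = -20/(-4) = -20*(-¼) = 5)
a(C) = 5 - C
M(v, z) = √(-388 - v - z) (M(v, z) = √((5 - (v + z)) - 393) = √((5 + (-v - z)) - 393) = √((5 - v - z) - 393) = √(-388 - v - z))
1/(M(576, -323) + J(648, 743)) = 1/(√(-388 - 1*576 - 1*(-323)) + 0) = 1/(√(-388 - 576 + 323) + 0) = 1/(√(-641) + 0) = 1/(I*√641 + 0) = 1/(I*√641) = -I*√641/641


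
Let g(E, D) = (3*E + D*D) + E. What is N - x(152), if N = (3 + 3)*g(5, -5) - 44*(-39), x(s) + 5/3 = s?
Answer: 5507/3 ≈ 1835.7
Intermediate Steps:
x(s) = -5/3 + s
g(E, D) = D**2 + 4*E (g(E, D) = (3*E + D**2) + E = (D**2 + 3*E) + E = D**2 + 4*E)
N = 1986 (N = (3 + 3)*((-5)**2 + 4*5) - 44*(-39) = 6*(25 + 20) + 1716 = 6*45 + 1716 = 270 + 1716 = 1986)
N - x(152) = 1986 - (-5/3 + 152) = 1986 - 1*451/3 = 1986 - 451/3 = 5507/3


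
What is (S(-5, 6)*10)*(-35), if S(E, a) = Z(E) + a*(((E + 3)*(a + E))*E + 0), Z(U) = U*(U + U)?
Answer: -38500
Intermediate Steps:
Z(U) = 2*U**2 (Z(U) = U*(2*U) = 2*U**2)
S(E, a) = 2*E**2 + E*a*(3 + E)*(E + a) (S(E, a) = 2*E**2 + a*(((E + 3)*(a + E))*E + 0) = 2*E**2 + a*(((3 + E)*(E + a))*E + 0) = 2*E**2 + a*(E*(3 + E)*(E + a) + 0) = 2*E**2 + a*(E*(3 + E)*(E + a)) = 2*E**2 + E*a*(3 + E)*(E + a))
(S(-5, 6)*10)*(-35) = (-5*(2*(-5) + 3*6**2 - 5*6**2 + 6*(-5)**2 + 3*(-5)*6)*10)*(-35) = (-5*(-10 + 3*36 - 5*36 + 6*25 - 90)*10)*(-35) = (-5*(-10 + 108 - 180 + 150 - 90)*10)*(-35) = (-5*(-22)*10)*(-35) = (110*10)*(-35) = 1100*(-35) = -38500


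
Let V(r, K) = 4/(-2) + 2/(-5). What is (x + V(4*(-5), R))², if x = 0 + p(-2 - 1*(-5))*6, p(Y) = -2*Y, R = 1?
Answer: 36864/25 ≈ 1474.6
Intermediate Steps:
V(r, K) = -12/5 (V(r, K) = 4*(-½) + 2*(-⅕) = -2 - ⅖ = -12/5)
x = -36 (x = 0 - 2*(-2 - 1*(-5))*6 = 0 - 2*(-2 + 5)*6 = 0 - 2*3*6 = 0 - 6*6 = 0 - 36 = -36)
(x + V(4*(-5), R))² = (-36 - 12/5)² = (-192/5)² = 36864/25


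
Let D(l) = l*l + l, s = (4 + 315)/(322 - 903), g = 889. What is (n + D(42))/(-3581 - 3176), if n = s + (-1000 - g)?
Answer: 48542/3925817 ≈ 0.012365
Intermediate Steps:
s = -319/581 (s = 319/(-581) = 319*(-1/581) = -319/581 ≈ -0.54905)
D(l) = l + l² (D(l) = l² + l = l + l²)
n = -1097828/581 (n = -319/581 + (-1000 - 1*889) = -319/581 + (-1000 - 889) = -319/581 - 1889 = -1097828/581 ≈ -1889.5)
(n + D(42))/(-3581 - 3176) = (-1097828/581 + 42*(1 + 42))/(-3581 - 3176) = (-1097828/581 + 42*43)/(-6757) = (-1097828/581 + 1806)*(-1/6757) = -48542/581*(-1/6757) = 48542/3925817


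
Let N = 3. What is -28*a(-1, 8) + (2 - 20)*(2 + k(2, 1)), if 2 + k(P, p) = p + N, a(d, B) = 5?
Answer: -212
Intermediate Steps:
k(P, p) = 1 + p (k(P, p) = -2 + (p + 3) = -2 + (3 + p) = 1 + p)
-28*a(-1, 8) + (2 - 20)*(2 + k(2, 1)) = -28*5 + (2 - 20)*(2 + (1 + 1)) = -140 - 18*(2 + 2) = -140 - 18*4 = -140 - 72 = -212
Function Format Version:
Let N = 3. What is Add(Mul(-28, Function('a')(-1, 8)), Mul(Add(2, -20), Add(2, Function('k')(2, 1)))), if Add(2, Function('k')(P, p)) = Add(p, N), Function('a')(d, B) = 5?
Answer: -212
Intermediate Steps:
Function('k')(P, p) = Add(1, p) (Function('k')(P, p) = Add(-2, Add(p, 3)) = Add(-2, Add(3, p)) = Add(1, p))
Add(Mul(-28, Function('a')(-1, 8)), Mul(Add(2, -20), Add(2, Function('k')(2, 1)))) = Add(Mul(-28, 5), Mul(Add(2, -20), Add(2, Add(1, 1)))) = Add(-140, Mul(-18, Add(2, 2))) = Add(-140, Mul(-18, 4)) = Add(-140, -72) = -212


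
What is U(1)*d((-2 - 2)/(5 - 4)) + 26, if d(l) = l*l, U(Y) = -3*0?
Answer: 26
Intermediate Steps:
U(Y) = 0
d(l) = l**2
U(1)*d((-2 - 2)/(5 - 4)) + 26 = 0*((-2 - 2)/(5 - 4))**2 + 26 = 0*(-4/1)**2 + 26 = 0*(-4*1)**2 + 26 = 0*(-4)**2 + 26 = 0*16 + 26 = 0 + 26 = 26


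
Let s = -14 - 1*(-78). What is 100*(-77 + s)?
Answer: -1300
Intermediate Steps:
s = 64 (s = -14 + 78 = 64)
100*(-77 + s) = 100*(-77 + 64) = 100*(-13) = -1300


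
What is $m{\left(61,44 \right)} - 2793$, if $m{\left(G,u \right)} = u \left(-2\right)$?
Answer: $-2881$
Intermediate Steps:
$m{\left(G,u \right)} = - 2 u$
$m{\left(61,44 \right)} - 2793 = \left(-2\right) 44 - 2793 = -88 - 2793 = -2881$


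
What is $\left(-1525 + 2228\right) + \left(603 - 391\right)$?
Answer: $915$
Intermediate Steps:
$\left(-1525 + 2228\right) + \left(603 - 391\right) = 703 + \left(603 - 391\right) = 703 + 212 = 915$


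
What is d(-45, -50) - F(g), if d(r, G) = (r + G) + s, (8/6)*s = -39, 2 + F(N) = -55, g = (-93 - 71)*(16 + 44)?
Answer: -269/4 ≈ -67.250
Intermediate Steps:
g = -9840 (g = -164*60 = -9840)
F(N) = -57 (F(N) = -2 - 55 = -57)
s = -117/4 (s = (¾)*(-39) = -117/4 ≈ -29.250)
d(r, G) = -117/4 + G + r (d(r, G) = (r + G) - 117/4 = (G + r) - 117/4 = -117/4 + G + r)
d(-45, -50) - F(g) = (-117/4 - 50 - 45) - 1*(-57) = -497/4 + 57 = -269/4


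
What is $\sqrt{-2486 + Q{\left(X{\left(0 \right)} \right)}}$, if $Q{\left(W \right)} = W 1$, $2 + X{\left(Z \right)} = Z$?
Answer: $2 i \sqrt{622} \approx 49.88 i$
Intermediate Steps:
$X{\left(Z \right)} = -2 + Z$
$Q{\left(W \right)} = W$
$\sqrt{-2486 + Q{\left(X{\left(0 \right)} \right)}} = \sqrt{-2486 + \left(-2 + 0\right)} = \sqrt{-2486 - 2} = \sqrt{-2488} = 2 i \sqrt{622}$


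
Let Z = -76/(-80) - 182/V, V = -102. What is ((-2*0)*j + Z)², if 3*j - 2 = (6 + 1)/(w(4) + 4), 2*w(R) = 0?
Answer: 7778521/1040400 ≈ 7.4765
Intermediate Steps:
w(R) = 0 (w(R) = (½)*0 = 0)
j = 5/4 (j = ⅔ + ((6 + 1)/(0 + 4))/3 = ⅔ + (7/4)/3 = ⅔ + (7*(¼))/3 = ⅔ + (⅓)*(7/4) = ⅔ + 7/12 = 5/4 ≈ 1.2500)
Z = 2789/1020 (Z = -76/(-80) - 182/(-102) = -76*(-1/80) - 182*(-1/102) = 19/20 + 91/51 = 2789/1020 ≈ 2.7343)
((-2*0)*j + Z)² = (-2*0*(5/4) + 2789/1020)² = (0*(5/4) + 2789/1020)² = (0 + 2789/1020)² = (2789/1020)² = 7778521/1040400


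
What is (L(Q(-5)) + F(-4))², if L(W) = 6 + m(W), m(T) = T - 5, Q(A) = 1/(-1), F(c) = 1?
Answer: 1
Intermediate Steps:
Q(A) = -1 (Q(A) = 1*(-1) = -1)
m(T) = -5 + T
L(W) = 1 + W (L(W) = 6 + (-5 + W) = 1 + W)
(L(Q(-5)) + F(-4))² = ((1 - 1) + 1)² = (0 + 1)² = 1² = 1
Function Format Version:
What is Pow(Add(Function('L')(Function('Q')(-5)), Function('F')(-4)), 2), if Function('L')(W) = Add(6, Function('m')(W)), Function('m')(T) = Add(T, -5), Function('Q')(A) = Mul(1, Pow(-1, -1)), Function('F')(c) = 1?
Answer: 1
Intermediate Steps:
Function('Q')(A) = -1 (Function('Q')(A) = Mul(1, -1) = -1)
Function('m')(T) = Add(-5, T)
Function('L')(W) = Add(1, W) (Function('L')(W) = Add(6, Add(-5, W)) = Add(1, W))
Pow(Add(Function('L')(Function('Q')(-5)), Function('F')(-4)), 2) = Pow(Add(Add(1, -1), 1), 2) = Pow(Add(0, 1), 2) = Pow(1, 2) = 1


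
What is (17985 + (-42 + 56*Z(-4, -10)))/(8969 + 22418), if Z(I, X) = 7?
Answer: 18335/31387 ≈ 0.58416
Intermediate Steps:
(17985 + (-42 + 56*Z(-4, -10)))/(8969 + 22418) = (17985 + (-42 + 56*7))/(8969 + 22418) = (17985 + (-42 + 392))/31387 = (17985 + 350)*(1/31387) = 18335*(1/31387) = 18335/31387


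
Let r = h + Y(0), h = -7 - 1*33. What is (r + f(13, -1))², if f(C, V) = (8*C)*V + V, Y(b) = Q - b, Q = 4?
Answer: 19881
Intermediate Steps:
h = -40 (h = -7 - 33 = -40)
Y(b) = 4 - b
f(C, V) = V + 8*C*V (f(C, V) = 8*C*V + V = V + 8*C*V)
r = -36 (r = -40 + (4 - 1*0) = -40 + (4 + 0) = -40 + 4 = -36)
(r + f(13, -1))² = (-36 - (1 + 8*13))² = (-36 - (1 + 104))² = (-36 - 1*105)² = (-36 - 105)² = (-141)² = 19881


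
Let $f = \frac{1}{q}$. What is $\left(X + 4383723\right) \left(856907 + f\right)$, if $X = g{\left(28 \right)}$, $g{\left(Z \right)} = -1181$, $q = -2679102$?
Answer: $\frac{5030591241091769023}{1339551} \approx 3.7554 \cdot 10^{12}$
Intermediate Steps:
$X = -1181$
$f = - \frac{1}{2679102}$ ($f = \frac{1}{-2679102} = - \frac{1}{2679102} \approx -3.7326 \cdot 10^{-7}$)
$\left(X + 4383723\right) \left(856907 + f\right) = \left(-1181 + 4383723\right) \left(856907 - \frac{1}{2679102}\right) = 4382542 \cdot \frac{2295741257513}{2679102} = \frac{5030591241091769023}{1339551}$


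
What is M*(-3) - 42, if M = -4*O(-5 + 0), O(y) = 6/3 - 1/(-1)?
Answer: -6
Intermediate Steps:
O(y) = 3 (O(y) = 6*(⅓) - 1*(-1) = 2 + 1 = 3)
M = -12 (M = -4*3 = -12)
M*(-3) - 42 = -12*(-3) - 42 = 36 - 42 = -6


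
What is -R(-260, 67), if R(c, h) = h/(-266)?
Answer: 67/266 ≈ 0.25188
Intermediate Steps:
R(c, h) = -h/266 (R(c, h) = h*(-1/266) = -h/266)
-R(-260, 67) = -(-1)*67/266 = -1*(-67/266) = 67/266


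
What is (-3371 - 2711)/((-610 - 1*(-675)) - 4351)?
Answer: 3041/2143 ≈ 1.4190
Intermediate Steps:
(-3371 - 2711)/((-610 - 1*(-675)) - 4351) = -6082/((-610 + 675) - 4351) = -6082/(65 - 4351) = -6082/(-4286) = -6082*(-1/4286) = 3041/2143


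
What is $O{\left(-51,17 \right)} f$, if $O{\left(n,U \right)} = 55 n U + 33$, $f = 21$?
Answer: $-1000692$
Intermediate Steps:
$O{\left(n,U \right)} = 33 + 55 U n$ ($O{\left(n,U \right)} = 55 U n + 33 = 33 + 55 U n$)
$O{\left(-51,17 \right)} f = \left(33 + 55 \cdot 17 \left(-51\right)\right) 21 = \left(33 - 47685\right) 21 = \left(-47652\right) 21 = -1000692$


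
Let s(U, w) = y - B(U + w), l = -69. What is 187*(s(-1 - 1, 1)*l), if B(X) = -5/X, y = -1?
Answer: 77418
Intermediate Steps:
s(U, w) = -1 + 5/(U + w) (s(U, w) = -1 - (-5)/(U + w) = -1 + 5/(U + w))
187*(s(-1 - 1, 1)*l) = 187*(((5 - (-1 - 1) - 1*1)/((-1 - 1) + 1))*(-69)) = 187*(((5 - 1*(-2) - 1)/(-2 + 1))*(-69)) = 187*(((5 + 2 - 1)/(-1))*(-69)) = 187*(-1*6*(-69)) = 187*(-6*(-69)) = 187*414 = 77418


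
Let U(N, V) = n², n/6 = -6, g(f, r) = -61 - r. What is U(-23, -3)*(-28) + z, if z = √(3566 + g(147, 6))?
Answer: -36288 + √3499 ≈ -36229.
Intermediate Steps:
n = -36 (n = 6*(-6) = -36)
U(N, V) = 1296 (U(N, V) = (-36)² = 1296)
z = √3499 (z = √(3566 + (-61 - 1*6)) = √(3566 + (-61 - 6)) = √(3566 - 67) = √3499 ≈ 59.152)
U(-23, -3)*(-28) + z = 1296*(-28) + √3499 = -36288 + √3499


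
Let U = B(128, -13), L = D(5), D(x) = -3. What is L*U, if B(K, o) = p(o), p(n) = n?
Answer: 39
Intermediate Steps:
B(K, o) = o
L = -3
U = -13
L*U = -3*(-13) = 39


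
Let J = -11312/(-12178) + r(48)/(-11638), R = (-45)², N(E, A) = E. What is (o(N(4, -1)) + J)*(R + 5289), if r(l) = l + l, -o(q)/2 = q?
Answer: -79765573248/1540517 ≈ -51778.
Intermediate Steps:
R = 2025
o(q) = -2*q
r(l) = 2*l
J = 32619992/35431891 (J = -11312/(-12178) + (2*48)/(-11638) = -11312*(-1/12178) + 96*(-1/11638) = 5656/6089 - 48/5819 = 32619992/35431891 ≈ 0.92064)
(o(N(4, -1)) + J)*(R + 5289) = (-2*4 + 32619992/35431891)*(2025 + 5289) = (-8 + 32619992/35431891)*7314 = -250835136/35431891*7314 = -79765573248/1540517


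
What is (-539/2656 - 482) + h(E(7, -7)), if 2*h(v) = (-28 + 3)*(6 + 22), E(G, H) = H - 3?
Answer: -2210331/2656 ≈ -832.20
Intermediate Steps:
E(G, H) = -3 + H
h(v) = -350 (h(v) = ((-28 + 3)*(6 + 22))/2 = (-25*28)/2 = (½)*(-700) = -350)
(-539/2656 - 482) + h(E(7, -7)) = (-539/2656 - 482) - 350 = -1280731/2656 - 350 = -2210331/2656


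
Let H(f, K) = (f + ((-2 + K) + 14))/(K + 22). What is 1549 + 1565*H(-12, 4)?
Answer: 23267/13 ≈ 1789.8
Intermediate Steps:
H(f, K) = (12 + K + f)/(22 + K) (H(f, K) = (f + (12 + K))/(22 + K) = (12 + K + f)/(22 + K))
1549 + 1565*H(-12, 4) = 1549 + 1565*((12 + 4 - 12)/(22 + 4)) = 1549 + 1565*(4/26) = 1549 + 1565*((1/26)*4) = 1549 + 1565*(2/13) = 1549 + 3130/13 = 23267/13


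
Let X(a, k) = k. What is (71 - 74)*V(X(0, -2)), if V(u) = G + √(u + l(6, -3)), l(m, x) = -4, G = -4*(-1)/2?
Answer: -6 - 3*I*√6 ≈ -6.0 - 7.3485*I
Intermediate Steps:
G = 2 (G = 4*(½) = 2)
V(u) = 2 + √(-4 + u) (V(u) = 2 + √(u - 4) = 2 + √(-4 + u))
(71 - 74)*V(X(0, -2)) = (71 - 74)*(2 + √(-4 - 2)) = -3*(2 + √(-6)) = -3*(2 + I*√6) = -6 - 3*I*√6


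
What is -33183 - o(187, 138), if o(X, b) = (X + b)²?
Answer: -138808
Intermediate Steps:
-33183 - o(187, 138) = -33183 - (187 + 138)² = -33183 - 1*325² = -33183 - 1*105625 = -33183 - 105625 = -138808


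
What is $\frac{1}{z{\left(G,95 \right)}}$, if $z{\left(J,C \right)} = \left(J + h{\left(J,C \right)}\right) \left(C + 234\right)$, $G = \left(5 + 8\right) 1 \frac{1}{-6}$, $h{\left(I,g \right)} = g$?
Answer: $\frac{6}{183253} \approx 3.2742 \cdot 10^{-5}$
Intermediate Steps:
$G = - \frac{13}{6}$ ($G = 13 \cdot 1 \left(- \frac{1}{6}\right) = 13 \left(- \frac{1}{6}\right) = - \frac{13}{6} \approx -2.1667$)
$z{\left(J,C \right)} = \left(234 + C\right) \left(C + J\right)$ ($z{\left(J,C \right)} = \left(J + C\right) \left(C + 234\right) = \left(C + J\right) \left(234 + C\right) = \left(234 + C\right) \left(C + J\right)$)
$\frac{1}{z{\left(G,95 \right)}} = \frac{1}{95^{2} + 234 \cdot 95 + 234 \left(- \frac{13}{6}\right) + 95 \left(- \frac{13}{6}\right)} = \frac{1}{9025 + 22230 - 507 - \frac{1235}{6}} = \frac{1}{\frac{183253}{6}} = \frac{6}{183253}$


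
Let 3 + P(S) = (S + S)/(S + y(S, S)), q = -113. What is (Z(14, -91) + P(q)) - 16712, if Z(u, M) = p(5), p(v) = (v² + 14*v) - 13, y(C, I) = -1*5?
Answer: -981234/59 ≈ -16631.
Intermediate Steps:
y(C, I) = -5
p(v) = -13 + v² + 14*v
Z(u, M) = 82 (Z(u, M) = -13 + 5² + 14*5 = -13 + 25 + 70 = 82)
P(S) = -3 + 2*S/(-5 + S) (P(S) = -3 + (S + S)/(S - 5) = -3 + (2*S)/(-5 + S) = -3 + 2*S/(-5 + S))
(Z(14, -91) + P(q)) - 16712 = (82 + (15 - 1*(-113))/(-5 - 113)) - 16712 = (82 + (15 + 113)/(-118)) - 16712 = (82 - 1/118*128) - 16712 = (82 - 64/59) - 16712 = 4774/59 - 16712 = -981234/59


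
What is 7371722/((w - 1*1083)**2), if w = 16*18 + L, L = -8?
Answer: 7371722/644809 ≈ 11.432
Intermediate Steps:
w = 280 (w = 16*18 - 8 = 288 - 8 = 280)
7371722/((w - 1*1083)**2) = 7371722/((280 - 1*1083)**2) = 7371722/((280 - 1083)**2) = 7371722/((-803)**2) = 7371722/644809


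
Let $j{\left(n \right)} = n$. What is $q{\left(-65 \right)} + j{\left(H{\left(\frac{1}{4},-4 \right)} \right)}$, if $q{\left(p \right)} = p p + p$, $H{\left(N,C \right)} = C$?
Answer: $4156$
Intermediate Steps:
$q{\left(p \right)} = p + p^{2}$ ($q{\left(p \right)} = p^{2} + p = p + p^{2}$)
$q{\left(-65 \right)} + j{\left(H{\left(\frac{1}{4},-4 \right)} \right)} = - 65 \left(1 - 65\right) - 4 = \left(-65\right) \left(-64\right) - 4 = 4160 - 4 = 4156$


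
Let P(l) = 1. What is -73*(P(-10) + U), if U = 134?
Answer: -9855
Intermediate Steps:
-73*(P(-10) + U) = -73*(1 + 134) = -73*135 = -9855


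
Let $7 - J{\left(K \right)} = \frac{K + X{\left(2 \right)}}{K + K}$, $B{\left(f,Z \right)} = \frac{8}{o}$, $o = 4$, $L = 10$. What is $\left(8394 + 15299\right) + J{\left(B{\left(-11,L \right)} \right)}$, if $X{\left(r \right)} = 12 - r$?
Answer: $23697$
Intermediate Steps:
$B{\left(f,Z \right)} = 2$ ($B{\left(f,Z \right)} = \frac{8}{4} = 8 \cdot \frac{1}{4} = 2$)
$J{\left(K \right)} = 7 - \frac{10 + K}{2 K}$ ($J{\left(K \right)} = 7 - \frac{K + \left(12 - 2\right)}{K + K} = 7 - \frac{K + \left(12 - 2\right)}{2 K} = 7 - \left(K + 10\right) \frac{1}{2 K} = 7 - \left(10 + K\right) \frac{1}{2 K} = 7 - \frac{10 + K}{2 K}$)
$\left(8394 + 15299\right) + J{\left(B{\left(-11,L \right)} \right)} = \left(8394 + 15299\right) + \left(\frac{13}{2} - \frac{5}{2}\right) = 23693 + \left(\frac{13}{2} - \frac{5}{2}\right) = 23693 + 4 = 23697$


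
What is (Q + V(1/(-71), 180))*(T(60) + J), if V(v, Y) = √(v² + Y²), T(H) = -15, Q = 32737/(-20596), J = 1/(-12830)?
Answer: 331593073/13907720 - 192451*√163328401/910930 ≈ -2676.2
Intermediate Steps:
J = -1/12830 ≈ -7.7942e-5
Q = -1723/1084 (Q = 32737*(-1/20596) = -1723/1084 ≈ -1.5895)
V(v, Y) = √(Y² + v²)
(Q + V(1/(-71), 180))*(T(60) + J) = (-1723/1084 + √(180² + (1/(-71))²))*(-15 - 1/12830) = (-1723/1084 + √(32400 + (-1/71)²))*(-192451/12830) = (-1723/1084 + √(32400 + 1/5041))*(-192451/12830) = (-1723/1084 + √(163328401/5041))*(-192451/12830) = (-1723/1084 + √163328401/71)*(-192451/12830) = 331593073/13907720 - 192451*√163328401/910930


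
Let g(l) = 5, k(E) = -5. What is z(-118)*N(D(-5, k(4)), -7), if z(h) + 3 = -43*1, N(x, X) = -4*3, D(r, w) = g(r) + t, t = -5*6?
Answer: 552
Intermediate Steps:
t = -30
D(r, w) = -25 (D(r, w) = 5 - 30 = -25)
N(x, X) = -12
z(h) = -46 (z(h) = -3 - 43*1 = -3 - 43 = -46)
z(-118)*N(D(-5, k(4)), -7) = -46*(-12) = 552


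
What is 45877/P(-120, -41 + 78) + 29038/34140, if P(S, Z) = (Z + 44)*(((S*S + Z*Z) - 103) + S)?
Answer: 1588818557/1791248985 ≈ 0.88699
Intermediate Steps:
P(S, Z) = (44 + Z)*(-103 + S + S² + Z²) (P(S, Z) = (44 + Z)*(((S² + Z²) - 103) + S) = (44 + Z)*((-103 + S² + Z²) + S) = (44 + Z)*(-103 + S + S² + Z²))
45877/P(-120, -41 + 78) + 29038/34140 = 45877/(-4532 + (-41 + 78)³ - 103*(-41 + 78) + 44*(-120) + 44*(-120)² + 44*(-41 + 78)² - 120*(-41 + 78) + (-41 + 78)*(-120)²) + 29038/34140 = 45877/(-4532 + 37³ - 103*37 - 5280 + 44*14400 + 44*37² - 120*37 + 37*14400) + 29038*(1/34140) = 45877/(-4532 + 50653 - 3811 - 5280 + 633600 + 44*1369 - 4440 + 532800) + 14519/17070 = 45877/(-4532 + 50653 - 3811 - 5280 + 633600 + 60236 - 4440 + 532800) + 14519/17070 = 45877/1259226 + 14519/17070 = 1588818557/1791248985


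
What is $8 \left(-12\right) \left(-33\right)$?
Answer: $3168$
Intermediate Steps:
$8 \left(-12\right) \left(-33\right) = \left(-96\right) \left(-33\right) = 3168$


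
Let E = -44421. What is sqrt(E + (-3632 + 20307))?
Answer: I*sqrt(27746) ≈ 166.57*I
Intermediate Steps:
sqrt(E + (-3632 + 20307)) = sqrt(-44421 + (-3632 + 20307)) = sqrt(-44421 + 16675) = sqrt(-27746) = I*sqrt(27746)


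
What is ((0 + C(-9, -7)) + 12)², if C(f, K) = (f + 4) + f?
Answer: 4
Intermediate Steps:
C(f, K) = 4 + 2*f (C(f, K) = (4 + f) + f = 4 + 2*f)
((0 + C(-9, -7)) + 12)² = ((0 + (4 + 2*(-9))) + 12)² = ((0 + (4 - 18)) + 12)² = ((0 - 14) + 12)² = (-14 + 12)² = (-2)² = 4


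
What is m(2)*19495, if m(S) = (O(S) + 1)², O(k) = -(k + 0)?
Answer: 19495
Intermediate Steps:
O(k) = -k
m(S) = (1 - S)² (m(S) = (-S + 1)² = (1 - S)²)
m(2)*19495 = (-1 + 2)²*19495 = 1²*19495 = 1*19495 = 19495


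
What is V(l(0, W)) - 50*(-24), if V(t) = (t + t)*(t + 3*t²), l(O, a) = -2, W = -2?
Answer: 1160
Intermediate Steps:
V(t) = 2*t*(t + 3*t²) (V(t) = (2*t)*(t + 3*t²) = 2*t*(t + 3*t²))
V(l(0, W)) - 50*(-24) = (-2)²*(2 + 6*(-2)) - 50*(-24) = 4*(2 - 12) + 1200 = 4*(-10) + 1200 = -40 + 1200 = 1160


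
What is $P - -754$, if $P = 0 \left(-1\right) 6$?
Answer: $754$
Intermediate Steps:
$P = 0$ ($P = 0 \cdot 6 = 0$)
$P - -754 = 0 - -754 = 0 + 754 = 754$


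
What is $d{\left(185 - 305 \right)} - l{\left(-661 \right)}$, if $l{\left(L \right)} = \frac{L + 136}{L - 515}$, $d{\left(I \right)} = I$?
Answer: $- \frac{6745}{56} \approx -120.45$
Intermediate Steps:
$l{\left(L \right)} = \frac{136 + L}{-515 + L}$
$d{\left(185 - 305 \right)} - l{\left(-661 \right)} = \left(185 - 305\right) - \frac{136 - 661}{-515 - 661} = -120 - \frac{1}{-1176} \left(-525\right) = -120 - \left(- \frac{1}{1176}\right) \left(-525\right) = -120 - \frac{25}{56} = - \frac{6745}{56}$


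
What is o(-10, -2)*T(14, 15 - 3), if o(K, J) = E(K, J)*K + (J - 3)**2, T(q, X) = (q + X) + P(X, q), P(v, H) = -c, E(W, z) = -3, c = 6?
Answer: 1100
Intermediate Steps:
P(v, H) = -6 (P(v, H) = -1*6 = -6)
T(q, X) = -6 + X + q (T(q, X) = (q + X) - 6 = (X + q) - 6 = -6 + X + q)
o(K, J) = (-3 + J)**2 - 3*K (o(K, J) = -3*K + (J - 3)**2 = -3*K + (-3 + J)**2 = (-3 + J)**2 - 3*K)
o(-10, -2)*T(14, 15 - 3) = ((-3 - 2)**2 - 3*(-10))*(-6 + (15 - 3) + 14) = ((-5)**2 + 30)*(-6 + 12 + 14) = (25 + 30)*20 = 55*20 = 1100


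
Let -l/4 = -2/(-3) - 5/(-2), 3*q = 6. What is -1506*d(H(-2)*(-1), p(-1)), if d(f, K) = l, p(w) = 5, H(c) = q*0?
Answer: 19076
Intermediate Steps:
q = 2 (q = (1/3)*6 = 2)
H(c) = 0 (H(c) = 2*0 = 0)
l = -38/3 (l = -4*(-2/(-3) - 5/(-2)) = -4*(-2*(-1/3) - 5*(-1/2)) = -4*(2/3 + 5/2) = -4*19/6 = -38/3 ≈ -12.667)
d(f, K) = -38/3
-1506*d(H(-2)*(-1), p(-1)) = -1506*(-38/3) = 19076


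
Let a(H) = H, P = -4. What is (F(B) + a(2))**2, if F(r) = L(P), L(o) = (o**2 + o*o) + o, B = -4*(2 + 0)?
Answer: 900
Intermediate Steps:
B = -8 (B = -4*2 = -8)
L(o) = o + 2*o**2 (L(o) = (o**2 + o**2) + o = 2*o**2 + o = o + 2*o**2)
F(r) = 28 (F(r) = -4*(1 + 2*(-4)) = -4*(1 - 8) = -4*(-7) = 28)
(F(B) + a(2))**2 = (28 + 2)**2 = 30**2 = 900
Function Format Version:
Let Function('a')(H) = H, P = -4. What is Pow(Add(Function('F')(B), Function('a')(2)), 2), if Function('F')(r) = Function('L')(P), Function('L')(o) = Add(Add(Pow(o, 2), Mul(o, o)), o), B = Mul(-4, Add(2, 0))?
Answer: 900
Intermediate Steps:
B = -8 (B = Mul(-4, 2) = -8)
Function('L')(o) = Add(o, Mul(2, Pow(o, 2))) (Function('L')(o) = Add(Add(Pow(o, 2), Pow(o, 2)), o) = Add(Mul(2, Pow(o, 2)), o) = Add(o, Mul(2, Pow(o, 2))))
Function('F')(r) = 28 (Function('F')(r) = Mul(-4, Add(1, Mul(2, -4))) = Mul(-4, Add(1, -8)) = Mul(-4, -7) = 28)
Pow(Add(Function('F')(B), Function('a')(2)), 2) = Pow(Add(28, 2), 2) = Pow(30, 2) = 900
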